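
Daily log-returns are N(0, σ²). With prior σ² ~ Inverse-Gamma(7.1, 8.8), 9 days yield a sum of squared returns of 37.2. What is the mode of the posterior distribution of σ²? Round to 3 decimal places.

Posterior: Inverse-Gamma(shape = 7.1+9/2 = 11.6, scale = 8.8+37.2/2 = 27.4).
Mode = β/(α+1) = 27.4/12.6 = 2.175.
Mean = β/(α−1) = 27.4/10.6 = 2.585.
This is the posterior mode — the MAP estimate.

2.175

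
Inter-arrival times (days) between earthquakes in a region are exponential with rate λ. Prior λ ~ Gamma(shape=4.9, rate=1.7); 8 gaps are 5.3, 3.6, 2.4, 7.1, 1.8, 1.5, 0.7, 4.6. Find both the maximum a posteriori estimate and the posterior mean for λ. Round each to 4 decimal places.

MAP = 0.4146, posterior mean = 0.4495

Σ times = 27.0. Posterior: Gamma(shape = 4.9+8 = 12.9, rate = 1.7+27.0 = 28.7).
Mode = (α−1)/β = 11.9/28.7 = 0.4146.
Mean = α/β = 12.9/28.7 = 0.4495.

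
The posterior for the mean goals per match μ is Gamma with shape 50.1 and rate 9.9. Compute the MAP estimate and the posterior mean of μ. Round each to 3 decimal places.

MAP estimate = 4.960, posterior mean = 5.061

Mode = (α−1)/β = 49.1/9.9 = 4.960.
Mean = α/β = 50.1/9.9 = 5.061.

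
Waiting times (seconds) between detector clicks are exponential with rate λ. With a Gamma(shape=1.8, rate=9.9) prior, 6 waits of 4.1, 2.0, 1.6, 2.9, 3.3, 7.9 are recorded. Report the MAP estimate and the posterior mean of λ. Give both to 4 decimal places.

MAP estimate = 0.2145, posterior mean = 0.2461

Σ times = 21.8. Posterior: Gamma(shape = 1.8+6 = 7.8, rate = 9.9+21.8 = 31.7).
Mode = (α−1)/β = 6.8/31.7 = 0.2145.
Mean = α/β = 7.8/31.7 = 0.2461.
The mean is pulled above the mode by the posterior's right skew.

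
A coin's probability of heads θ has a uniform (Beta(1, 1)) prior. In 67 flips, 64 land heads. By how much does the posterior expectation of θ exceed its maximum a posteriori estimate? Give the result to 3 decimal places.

-0.013

Posterior: Beta(1+64, 1+3) = Beta(65, 4).
Mode = (65−1)/(65+4−2) = 64/67 = 0.955.
With a flat prior the MAP equals the MLE, 64/67.
Mean = 65/(65+4) = 65/69 = 0.942.
Difference = 0.942 − 0.955 = -0.013.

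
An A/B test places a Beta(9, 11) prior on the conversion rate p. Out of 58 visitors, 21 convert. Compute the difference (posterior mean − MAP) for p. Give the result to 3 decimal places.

Posterior: Beta(9+21, 11+37) = Beta(30, 48).
Mode = (30−1)/(30+48−2) = 29/76 = 0.382.
Mean = 30/(30+48) = 30/78 = 0.385.
Difference = 0.385 − 0.382 = 0.003.

0.003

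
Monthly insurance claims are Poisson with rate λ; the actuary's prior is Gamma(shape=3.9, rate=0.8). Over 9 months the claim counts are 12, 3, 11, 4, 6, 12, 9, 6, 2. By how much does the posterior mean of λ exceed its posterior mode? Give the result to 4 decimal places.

0.1020

Σ counts = 65. Posterior: Gamma(shape = 3.9+65 = 68.9, rate = 0.8+9 = 9.8).
Mode = (α−1)/β = 67.9/9.8 = 6.9286.
Mean = α/β = 68.9/9.8 = 7.0306.
Difference = 7.0306 − 6.9286 = 0.1020.
Mean > mode: the posterior has a right tail.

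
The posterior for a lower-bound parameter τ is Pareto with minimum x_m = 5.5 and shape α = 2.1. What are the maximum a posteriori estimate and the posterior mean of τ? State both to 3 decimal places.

The Pareto density is strictly decreasing on [x_m, ∞), so the mode is x_m = 5.500.
Mean = α·x_m/(α−1) = 2.1·5.5/1.1 = 10.500.

maximum a posteriori estimate = 5.500, posterior mean = 10.500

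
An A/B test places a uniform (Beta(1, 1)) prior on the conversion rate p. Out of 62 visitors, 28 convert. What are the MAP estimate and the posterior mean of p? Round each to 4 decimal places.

MAP estimate = 0.4516, posterior mean = 0.4531

Posterior: Beta(1+28, 1+34) = Beta(29, 35).
Mode = (29−1)/(29+35−2) = 28/62 = 0.4516.
With a flat prior the MAP equals the MLE, 28/62.
Mean = 29/(29+35) = 29/64 = 0.4531.
The mean is pulled above the mode by the posterior's right skew.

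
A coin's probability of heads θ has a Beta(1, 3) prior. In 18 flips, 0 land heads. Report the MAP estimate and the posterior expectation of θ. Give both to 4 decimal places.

Posterior: Beta(1+0, 3+18) = Beta(1, 21).
Since α = 1 ≤ 1 and β > 1, the Beta density is monotone decreasing on [0,1]; the mode is at 0.
Mean = 1/(1+21) = 0.0455.

MAP: 0.0000. Posterior mean: 0.0455.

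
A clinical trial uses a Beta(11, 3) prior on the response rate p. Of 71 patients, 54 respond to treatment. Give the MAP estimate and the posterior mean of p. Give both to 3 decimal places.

MAP = 0.771; posterior mean = 0.765

Posterior: Beta(11+54, 3+17) = Beta(65, 20).
Mode = (65−1)/(65+20−2) = 64/83 = 0.771.
Mean = 65/(65+20) = 65/85 = 0.765.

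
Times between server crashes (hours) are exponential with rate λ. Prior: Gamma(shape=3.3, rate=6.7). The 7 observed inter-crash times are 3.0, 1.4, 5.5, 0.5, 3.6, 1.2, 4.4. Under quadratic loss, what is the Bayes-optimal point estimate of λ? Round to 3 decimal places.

Σ times = 19.6. Posterior: Gamma(shape = 3.3+7 = 10.3, rate = 6.7+19.6 = 26.3).
Mode = (α−1)/β = 9.3/26.3 = 0.354.
Mean = α/β = 10.3/26.3 = 0.392.
Quadratic loss ⇒ the optimal estimator is the posterior mean.

0.392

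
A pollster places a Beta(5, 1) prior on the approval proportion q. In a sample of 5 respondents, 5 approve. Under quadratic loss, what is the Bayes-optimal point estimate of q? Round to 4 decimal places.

0.9091

Posterior: Beta(5+5, 1+0) = Beta(10, 1).
Since β = 1 ≤ 1 and α > 1, the Beta density is monotone increasing on [0,1]; the mode is at 1.
Mean = 10/(10+1) = 0.9091.
Quadratic loss ⇒ the optimal estimator is the posterior mean.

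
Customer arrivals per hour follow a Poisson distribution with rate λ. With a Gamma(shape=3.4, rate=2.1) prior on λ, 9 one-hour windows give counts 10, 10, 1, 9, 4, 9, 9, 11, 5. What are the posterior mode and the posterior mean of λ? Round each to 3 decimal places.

MAP = 6.342, posterior mean = 6.432

Σ counts = 68. Posterior: Gamma(shape = 3.4+68 = 71.4, rate = 2.1+9 = 11.1).
Mode = (α−1)/β = 70.4/11.1 = 6.342.
Mean = α/β = 71.4/11.1 = 6.432.
The mean is pulled above the mode by the posterior's right skew.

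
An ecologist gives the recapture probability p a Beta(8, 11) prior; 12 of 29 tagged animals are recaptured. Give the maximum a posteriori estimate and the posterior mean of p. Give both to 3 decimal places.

Posterior: Beta(8+12, 11+17) = Beta(20, 28).
Mode = (20−1)/(20+28−2) = 19/46 = 0.413.
Mean = 20/(20+28) = 20/48 = 0.417.

MAP = 0.413, posterior mean = 0.417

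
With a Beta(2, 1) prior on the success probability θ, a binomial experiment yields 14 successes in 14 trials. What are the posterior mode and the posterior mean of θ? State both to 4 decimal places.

posterior mode = 1.0000, posterior mean = 0.9412

Posterior: Beta(2+14, 1+0) = Beta(16, 1).
Since β = 1 ≤ 1 and α > 1, the Beta density is monotone increasing on [0,1]; the mode is at 1.
Mean = 16/(16+1) = 0.9412.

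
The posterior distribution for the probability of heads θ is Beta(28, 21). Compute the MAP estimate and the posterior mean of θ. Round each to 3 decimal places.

θ_MAP = 0.574, E[θ|data] = 0.571

Mode = (28−1)/(28+21−2) = 27/47 = 0.574.
Mean = 28/(28+21) = 28/49 = 0.571.
The posterior is left-skewed, so the mode exceeds the mean.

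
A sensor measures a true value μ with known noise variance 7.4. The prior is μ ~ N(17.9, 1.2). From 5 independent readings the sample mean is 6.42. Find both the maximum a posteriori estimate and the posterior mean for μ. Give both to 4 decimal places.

MAP = 12.7597; posterior mean = 12.7597

Posterior for μ is Normal. Precision-weighted mean: (1/1.2·17.9 + 5/7.4·6.42) / (1/1.2 + 5/7.4) = 12.7597.
A Normal posterior is symmetric, so mode = mean.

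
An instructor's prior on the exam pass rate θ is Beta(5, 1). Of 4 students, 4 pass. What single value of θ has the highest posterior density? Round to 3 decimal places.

Posterior: Beta(5+4, 1+0) = Beta(9, 1).
Since β = 1 ≤ 1 and α > 1, the Beta density is monotone increasing on [0,1]; the mode is at 1.
Mean = 9/(9+1) = 0.900.
This is the posterior mode — the MAP estimate.

1.000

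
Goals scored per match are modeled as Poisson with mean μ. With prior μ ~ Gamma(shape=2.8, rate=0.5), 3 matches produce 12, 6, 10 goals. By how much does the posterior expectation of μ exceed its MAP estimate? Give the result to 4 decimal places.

0.2857

Σ counts = 28. Posterior: Gamma(shape = 2.8+28 = 30.8, rate = 0.5+3 = 3.5).
Mode = (α−1)/β = 29.8/3.5 = 8.5143.
Mean = α/β = 30.8/3.5 = 8.8000.
Difference = 8.8000 − 8.5143 = 0.2857.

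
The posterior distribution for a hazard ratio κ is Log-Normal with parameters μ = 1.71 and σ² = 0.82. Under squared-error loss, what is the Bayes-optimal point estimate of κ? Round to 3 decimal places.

8.331

Mode = exp(μ − σ²) = exp(0.89) = 2.435.
Mean = exp(μ + σ²/2) = exp(2.120) = 8.331.
Squared-error loss ⇒ the optimal estimator is the posterior mean.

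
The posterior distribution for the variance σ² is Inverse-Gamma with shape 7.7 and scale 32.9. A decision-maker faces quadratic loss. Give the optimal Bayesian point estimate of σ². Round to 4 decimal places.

4.9104

Mode = β/(α+1) = 32.9/8.7 = 3.7816.
Mean = β/(α−1) = 32.9/6.7 = 4.9104.
Quadratic loss ⇒ the optimal estimator is the posterior mean.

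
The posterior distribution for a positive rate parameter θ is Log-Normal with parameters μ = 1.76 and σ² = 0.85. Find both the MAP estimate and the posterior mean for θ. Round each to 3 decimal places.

Mode = exp(μ − σ²) = exp(0.91) = 2.484.
Mean = exp(μ + σ²/2) = exp(2.185) = 8.891.

MAP estimate = 2.484, posterior mean = 8.891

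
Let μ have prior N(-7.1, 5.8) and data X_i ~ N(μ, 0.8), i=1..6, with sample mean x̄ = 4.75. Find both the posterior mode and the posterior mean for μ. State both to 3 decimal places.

Posterior for μ is Normal. Precision-weighted mean: (1/5.8·-7.1 + 6/0.8·4.75) / (1/5.8 + 6/0.8) = 4.484.
A Normal posterior is symmetric, so mode = mean.

μ_MAP = 4.484, E[μ|data] = 4.484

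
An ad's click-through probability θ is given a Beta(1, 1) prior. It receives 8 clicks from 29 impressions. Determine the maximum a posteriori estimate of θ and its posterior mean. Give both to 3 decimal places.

Posterior: Beta(1+8, 1+21) = Beta(9, 22).
Mode = (9−1)/(9+22−2) = 8/29 = 0.276.
With a flat prior the MAP equals the MLE, 8/29.
Mean = 9/(9+22) = 9/31 = 0.290.
Right-skewed posterior ⇒ mode < mean.

maximum a posteriori estimate = 0.276, posterior mean = 0.290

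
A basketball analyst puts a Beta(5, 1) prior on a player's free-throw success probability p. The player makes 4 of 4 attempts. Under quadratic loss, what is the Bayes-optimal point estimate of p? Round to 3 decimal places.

Posterior: Beta(5+4, 1+0) = Beta(9, 1).
Since β = 1 ≤ 1 and α > 1, the Beta density is monotone increasing on [0,1]; the mode is at 1.
Mean = 9/(9+1) = 0.900.
Quadratic loss ⇒ the optimal estimator is the posterior mean.

0.900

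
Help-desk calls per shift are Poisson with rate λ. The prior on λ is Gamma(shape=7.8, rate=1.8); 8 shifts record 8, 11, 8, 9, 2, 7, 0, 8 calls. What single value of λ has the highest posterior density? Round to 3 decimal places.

Σ counts = 53. Posterior: Gamma(shape = 7.8+53 = 60.8, rate = 1.8+8 = 9.8).
Mode = (α−1)/β = 59.8/9.8 = 6.102.
Mean = α/β = 60.8/9.8 = 6.204.
This is the posterior mode — the MAP estimate.

6.102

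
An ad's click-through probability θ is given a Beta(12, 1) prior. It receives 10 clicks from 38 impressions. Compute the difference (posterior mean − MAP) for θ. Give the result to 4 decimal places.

0.0028

Posterior: Beta(12+10, 1+28) = Beta(22, 29).
Mode = (22−1)/(22+29−2) = 21/49 = 0.4286.
Mean = 22/(22+29) = 22/51 = 0.4314.
Difference = 0.4314 − 0.4286 = 0.0028.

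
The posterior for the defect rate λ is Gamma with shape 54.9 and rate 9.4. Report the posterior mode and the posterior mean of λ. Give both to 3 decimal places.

MAP = 5.734, posterior mean = 5.840

Mode = (α−1)/β = 53.9/9.4 = 5.734.
Mean = α/β = 54.9/9.4 = 5.840.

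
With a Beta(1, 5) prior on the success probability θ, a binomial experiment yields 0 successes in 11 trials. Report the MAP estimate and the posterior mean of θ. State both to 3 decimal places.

MAP = 0.000, posterior mean = 0.059

Posterior: Beta(1+0, 5+11) = Beta(1, 16).
Since α = 1 ≤ 1 and β > 1, the Beta density is monotone decreasing on [0,1]; the mode is at 0.
Mean = 1/(1+16) = 0.059.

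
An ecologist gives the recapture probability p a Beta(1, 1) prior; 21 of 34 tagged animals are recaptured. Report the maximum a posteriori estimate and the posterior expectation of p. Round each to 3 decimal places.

MAP = 0.618; posterior mean = 0.611

Posterior: Beta(1+21, 1+13) = Beta(22, 14).
Mode = (22−1)/(22+14−2) = 21/34 = 0.618.
Mean = 22/(22+14) = 22/36 = 0.611.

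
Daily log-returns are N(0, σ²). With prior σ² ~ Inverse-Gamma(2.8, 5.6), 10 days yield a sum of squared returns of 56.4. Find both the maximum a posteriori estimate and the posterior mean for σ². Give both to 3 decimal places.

maximum a posteriori estimate = 3.841, posterior mean = 4.971

Posterior: Inverse-Gamma(shape = 2.8+10/2 = 7.8, scale = 5.6+56.4/2 = 33.8).
Mode = β/(α+1) = 33.8/8.8 = 3.841.
Mean = β/(α−1) = 33.8/6.8 = 4.971.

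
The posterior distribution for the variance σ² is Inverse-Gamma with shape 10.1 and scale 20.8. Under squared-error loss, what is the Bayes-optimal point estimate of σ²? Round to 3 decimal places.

2.286

Mode = β/(α+1) = 20.8/11.1 = 1.874.
Mean = β/(α−1) = 20.8/9.1 = 2.286.
Squared-error loss ⇒ the optimal estimator is the posterior mean.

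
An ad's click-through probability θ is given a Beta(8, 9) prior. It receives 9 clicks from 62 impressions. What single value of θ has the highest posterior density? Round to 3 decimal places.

0.208

Posterior: Beta(8+9, 9+53) = Beta(17, 62).
Mode = (17−1)/(17+62−2) = 16/77 = 0.208.
Mean = 17/(17+62) = 17/79 = 0.215.
This is the posterior mode — the MAP estimate.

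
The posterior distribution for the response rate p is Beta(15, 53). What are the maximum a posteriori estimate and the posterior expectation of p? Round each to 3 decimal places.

p_MAP = 0.212, E[p|data] = 0.221

Mode = (15−1)/(15+53−2) = 14/66 = 0.212.
Mean = 15/(15+53) = 15/68 = 0.221.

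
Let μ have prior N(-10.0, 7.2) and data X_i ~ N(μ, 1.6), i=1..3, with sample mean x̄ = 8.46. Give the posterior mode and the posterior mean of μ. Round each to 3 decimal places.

μ_MAP = 7.187, E[μ|data] = 7.187

Posterior for μ is Normal. Precision-weighted mean: (1/7.2·-10.0 + 3/1.6·8.46) / (1/7.2 + 3/1.6) = 7.187.
A Normal posterior is symmetric, so mode = mean.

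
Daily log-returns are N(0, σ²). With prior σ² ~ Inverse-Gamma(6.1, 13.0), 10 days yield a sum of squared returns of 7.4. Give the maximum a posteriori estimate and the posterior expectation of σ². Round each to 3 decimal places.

Posterior: Inverse-Gamma(shape = 6.1+10/2 = 11.1, scale = 13.0+7.4/2 = 16.7).
Mode = β/(α+1) = 16.7/12.1 = 1.380.
Mean = β/(α−1) = 16.7/10.1 = 1.653.

σ²_MAP = 1.380, E[σ²|data] = 1.653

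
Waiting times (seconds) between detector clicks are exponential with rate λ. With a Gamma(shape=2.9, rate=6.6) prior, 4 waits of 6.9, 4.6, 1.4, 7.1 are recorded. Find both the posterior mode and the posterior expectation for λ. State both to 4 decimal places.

Σ times = 20.0. Posterior: Gamma(shape = 2.9+4 = 6.9, rate = 6.6+20.0 = 26.6).
Mode = (α−1)/β = 5.9/26.6 = 0.2218.
Mean = α/β = 6.9/26.6 = 0.2594.

MAP: 0.2218. Posterior mean: 0.2594.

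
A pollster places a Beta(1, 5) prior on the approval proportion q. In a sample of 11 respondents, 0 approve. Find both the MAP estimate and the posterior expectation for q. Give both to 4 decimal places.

Posterior: Beta(1+0, 5+11) = Beta(1, 16).
Since α = 1 ≤ 1 and β > 1, the Beta density is monotone decreasing on [0,1]; the mode is at 0.
Mean = 1/(1+16) = 0.0588.

MAP = 0.0000; posterior mean = 0.0588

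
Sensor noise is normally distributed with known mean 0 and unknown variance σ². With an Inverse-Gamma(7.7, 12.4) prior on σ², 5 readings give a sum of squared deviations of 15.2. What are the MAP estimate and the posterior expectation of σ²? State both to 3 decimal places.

MAP = 1.786, posterior mean = 2.174

Posterior: Inverse-Gamma(shape = 7.7+5/2 = 10.2, scale = 12.4+15.2/2 = 20.0).
Mode = β/(α+1) = 20.0/11.2 = 1.786.
Mean = β/(α−1) = 20.0/9.2 = 2.174.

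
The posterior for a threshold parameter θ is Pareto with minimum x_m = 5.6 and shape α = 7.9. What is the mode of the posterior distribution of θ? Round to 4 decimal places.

The Pareto density is strictly decreasing on [x_m, ∞), so the mode is x_m = 5.6000.
Mean = α·x_m/(α−1) = 7.9·5.6/6.9 = 6.4116.
This is the posterior mode — the MAP estimate.

5.6000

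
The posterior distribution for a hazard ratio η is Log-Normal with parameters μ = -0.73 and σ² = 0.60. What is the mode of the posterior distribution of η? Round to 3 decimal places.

0.264

Mode = exp(μ − σ²) = exp(-1.33) = 0.264.
Mean = exp(μ + σ²/2) = exp(-0.430) = 0.651.
This is the posterior mode — the MAP estimate.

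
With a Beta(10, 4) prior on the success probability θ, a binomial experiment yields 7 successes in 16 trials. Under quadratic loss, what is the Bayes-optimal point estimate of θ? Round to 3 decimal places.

0.567

Posterior: Beta(10+7, 4+9) = Beta(17, 13).
Mode = (17−1)/(17+13−2) = 16/28 = 0.571.
Mean = 17/(17+13) = 17/30 = 0.567.
Quadratic loss ⇒ the optimal estimator is the posterior mean.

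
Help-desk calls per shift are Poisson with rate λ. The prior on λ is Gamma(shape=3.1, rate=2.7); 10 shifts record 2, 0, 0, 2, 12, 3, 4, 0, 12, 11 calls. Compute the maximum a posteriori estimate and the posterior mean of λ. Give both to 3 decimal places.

MAP = 3.787; posterior mean = 3.866

Σ counts = 46. Posterior: Gamma(shape = 3.1+46 = 49.1, rate = 2.7+10 = 12.7).
Mode = (α−1)/β = 48.1/12.7 = 3.787.
Mean = α/β = 49.1/12.7 = 3.866.
The posterior is right-skewed, so the mean exceeds the mode.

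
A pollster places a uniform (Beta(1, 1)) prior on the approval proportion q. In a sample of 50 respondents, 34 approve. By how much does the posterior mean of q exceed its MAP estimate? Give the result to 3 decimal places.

Posterior: Beta(1+34, 1+16) = Beta(35, 17).
Mode = (35−1)/(35+17−2) = 34/50 = 0.680.
Mean = 35/(35+17) = 35/52 = 0.673.
Difference = 0.673 − 0.680 = -0.007.

-0.007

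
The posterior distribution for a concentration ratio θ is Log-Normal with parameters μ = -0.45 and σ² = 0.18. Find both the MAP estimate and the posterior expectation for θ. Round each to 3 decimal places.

Mode = exp(μ − σ²) = exp(-0.63) = 0.533.
Mean = exp(μ + σ²/2) = exp(-0.360) = 0.698.

MAP = 0.533, posterior mean = 0.698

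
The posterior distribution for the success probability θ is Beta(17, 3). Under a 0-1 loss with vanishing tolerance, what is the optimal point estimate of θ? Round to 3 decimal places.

0.889

Mode = (17−1)/(17+3−2) = 16/18 = 0.889.
Mean = 17/(17+3) = 17/20 = 0.850.
This is the posterior mode — the MAP estimate.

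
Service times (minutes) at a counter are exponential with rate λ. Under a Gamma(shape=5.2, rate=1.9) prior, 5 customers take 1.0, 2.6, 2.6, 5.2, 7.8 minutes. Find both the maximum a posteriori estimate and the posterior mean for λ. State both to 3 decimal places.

maximum a posteriori estimate = 0.436, posterior mean = 0.483

Σ times = 19.2. Posterior: Gamma(shape = 5.2+5 = 10.2, rate = 1.9+19.2 = 21.1).
Mode = (α−1)/β = 9.2/21.1 = 0.436.
Mean = α/β = 10.2/21.1 = 0.483.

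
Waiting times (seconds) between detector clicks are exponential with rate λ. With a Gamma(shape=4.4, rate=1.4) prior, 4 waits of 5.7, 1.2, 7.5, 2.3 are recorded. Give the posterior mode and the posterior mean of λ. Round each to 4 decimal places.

λ_MAP = 0.4088, E[λ|data] = 0.4641

Σ times = 16.7. Posterior: Gamma(shape = 4.4+4 = 8.4, rate = 1.4+16.7 = 18.1).
Mode = (α−1)/β = 7.4/18.1 = 0.4088.
Mean = α/β = 8.4/18.1 = 0.4641.
The posterior is right-skewed, so the mean exceeds the mode.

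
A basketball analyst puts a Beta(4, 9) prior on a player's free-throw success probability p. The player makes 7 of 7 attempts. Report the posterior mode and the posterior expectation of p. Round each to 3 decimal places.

p_MAP = 0.556, E[p|data] = 0.550

Posterior: Beta(4+7, 9+0) = Beta(11, 9).
Mode = (11−1)/(11+9−2) = 10/18 = 0.556.
Mean = 11/(11+9) = 11/20 = 0.550.
The posterior is left-skewed, so the mode exceeds the mean.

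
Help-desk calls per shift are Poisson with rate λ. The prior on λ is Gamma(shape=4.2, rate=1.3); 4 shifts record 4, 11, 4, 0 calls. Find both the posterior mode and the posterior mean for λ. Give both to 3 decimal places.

Σ counts = 19. Posterior: Gamma(shape = 4.2+19 = 23.2, rate = 1.3+4 = 5.3).
Mode = (α−1)/β = 22.2/5.3 = 4.189.
Mean = α/β = 23.2/5.3 = 4.377.
Right-skewed posterior ⇒ mode < mean.

λ_MAP = 4.189, E[λ|data] = 4.377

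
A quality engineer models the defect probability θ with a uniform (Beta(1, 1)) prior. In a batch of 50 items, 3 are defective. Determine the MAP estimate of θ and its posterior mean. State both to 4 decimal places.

MAP: 0.0600. Posterior mean: 0.0769.

Posterior: Beta(1+3, 1+47) = Beta(4, 48).
Mode = (4−1)/(4+48−2) = 3/50 = 0.0600.
With a flat prior the MAP equals the MLE, 3/50.
Mean = 4/(4+48) = 4/52 = 0.0769.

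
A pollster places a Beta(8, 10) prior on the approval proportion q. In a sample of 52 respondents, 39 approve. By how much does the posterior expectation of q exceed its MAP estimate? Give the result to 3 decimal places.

Posterior: Beta(8+39, 10+13) = Beta(47, 23).
Mode = (47−1)/(47+23−2) = 46/68 = 0.676.
Mean = 47/(47+23) = 47/70 = 0.671.
Difference = 0.671 − 0.676 = -0.005.

-0.005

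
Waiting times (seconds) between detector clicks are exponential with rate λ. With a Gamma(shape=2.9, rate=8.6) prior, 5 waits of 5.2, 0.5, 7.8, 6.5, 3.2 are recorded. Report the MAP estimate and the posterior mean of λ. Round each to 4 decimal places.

MAP estimate = 0.2170, posterior mean = 0.2484

Σ times = 23.2. Posterior: Gamma(shape = 2.9+5 = 7.9, rate = 8.6+23.2 = 31.8).
Mode = (α−1)/β = 6.9/31.8 = 0.2170.
Mean = α/β = 7.9/31.8 = 0.2484.
Mean > mode: the posterior has a right tail.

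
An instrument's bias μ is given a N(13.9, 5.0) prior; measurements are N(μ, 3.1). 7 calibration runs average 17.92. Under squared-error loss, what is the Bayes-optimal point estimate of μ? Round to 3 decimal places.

Posterior for μ is Normal. Precision-weighted mean: (1/5.0·13.9 + 7/3.1·17.92) / (1/5.0 + 7/3.1) = 17.593.
A Normal posterior is symmetric, so mode = mean.
Squared-error loss ⇒ the optimal estimator is the posterior mean.

17.593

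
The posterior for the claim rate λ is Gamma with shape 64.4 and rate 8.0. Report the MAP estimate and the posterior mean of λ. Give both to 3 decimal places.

Mode = (α−1)/β = 63.4/8.0 = 7.925.
Mean = α/β = 64.4/8.0 = 8.050.

MAP estimate = 7.925, posterior mean = 8.050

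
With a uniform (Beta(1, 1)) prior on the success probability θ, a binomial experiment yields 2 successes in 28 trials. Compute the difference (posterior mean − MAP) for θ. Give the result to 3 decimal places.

Posterior: Beta(1+2, 1+26) = Beta(3, 27).
Mode = (3−1)/(3+27−2) = 2/28 = 0.071.
With a flat prior the MAP equals the MLE, 2/28.
Mean = 3/(3+27) = 3/30 = 0.100.
Difference = 0.100 − 0.071 = 0.029.

0.029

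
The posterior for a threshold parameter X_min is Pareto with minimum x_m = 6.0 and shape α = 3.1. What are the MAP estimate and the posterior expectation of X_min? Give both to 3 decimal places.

The Pareto density is strictly decreasing on [x_m, ∞), so the mode is x_m = 6.000.
Mean = α·x_m/(α−1) = 3.1·6.0/2.1 = 8.857.
Right-skewed posterior ⇒ mode < mean.

X_min_MAP = 6.000, E[X_min|data] = 8.857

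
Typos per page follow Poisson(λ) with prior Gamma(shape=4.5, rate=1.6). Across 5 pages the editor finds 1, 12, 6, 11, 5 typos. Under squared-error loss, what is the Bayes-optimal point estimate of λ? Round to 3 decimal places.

Σ counts = 35. Posterior: Gamma(shape = 4.5+35 = 39.5, rate = 1.6+5 = 6.6).
Mode = (α−1)/β = 38.5/6.6 = 5.833.
Mean = α/β = 39.5/6.6 = 5.985.
Squared-error loss ⇒ the optimal estimator is the posterior mean.

5.985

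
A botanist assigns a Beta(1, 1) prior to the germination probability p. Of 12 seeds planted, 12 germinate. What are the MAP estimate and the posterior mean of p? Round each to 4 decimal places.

MAP: 1.0000. Posterior mean: 0.9286.

Posterior: Beta(1+12, 1+0) = Beta(13, 1).
Since β = 1 ≤ 1 and α > 1, the Beta density is monotone increasing on [0,1]; the mode is at 1.
Mean = 13/(13+1) = 0.9286.
Mode > mean: the posterior has a left tail.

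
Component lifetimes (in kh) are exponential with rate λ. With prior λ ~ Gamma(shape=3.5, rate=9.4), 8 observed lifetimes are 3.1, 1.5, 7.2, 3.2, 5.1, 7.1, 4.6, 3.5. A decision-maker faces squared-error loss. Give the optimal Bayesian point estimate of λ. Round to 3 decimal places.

0.257

Σ times = 35.3. Posterior: Gamma(shape = 3.5+8 = 11.5, rate = 9.4+35.3 = 44.7).
Mode = (α−1)/β = 10.5/44.7 = 0.235.
Mean = α/β = 11.5/44.7 = 0.257.
Squared-error loss ⇒ the optimal estimator is the posterior mean.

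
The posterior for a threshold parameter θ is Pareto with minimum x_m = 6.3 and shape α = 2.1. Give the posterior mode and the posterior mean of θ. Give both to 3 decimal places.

MAP: 6.300. Posterior mean: 12.027.

The Pareto density is strictly decreasing on [x_m, ∞), so the mode is x_m = 6.300.
Mean = α·x_m/(α−1) = 2.1·6.3/1.1 = 12.027.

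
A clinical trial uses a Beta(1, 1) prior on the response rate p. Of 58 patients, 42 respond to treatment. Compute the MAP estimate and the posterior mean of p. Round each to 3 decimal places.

Posterior: Beta(1+42, 1+16) = Beta(43, 17).
Mode = (43−1)/(43+17−2) = 42/58 = 0.724.
With a flat prior the MAP equals the MLE, 42/58.
Mean = 43/(43+17) = 43/60 = 0.717.
Left-skewed posterior ⇒ mean < mode.

p_MAP = 0.724, E[p|data] = 0.717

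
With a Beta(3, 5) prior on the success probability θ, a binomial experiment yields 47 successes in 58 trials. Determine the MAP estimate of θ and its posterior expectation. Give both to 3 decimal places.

MAP = 0.766, posterior mean = 0.758

Posterior: Beta(3+47, 5+11) = Beta(50, 16).
Mode = (50−1)/(50+16−2) = 49/64 = 0.766.
Mean = 50/(50+16) = 50/66 = 0.758.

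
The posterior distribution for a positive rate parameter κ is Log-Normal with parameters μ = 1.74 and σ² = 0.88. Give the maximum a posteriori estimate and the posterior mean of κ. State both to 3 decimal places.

MAP = 2.363, posterior mean = 8.846

Mode = exp(μ − σ²) = exp(0.86) = 2.363.
Mean = exp(μ + σ²/2) = exp(2.180) = 8.846.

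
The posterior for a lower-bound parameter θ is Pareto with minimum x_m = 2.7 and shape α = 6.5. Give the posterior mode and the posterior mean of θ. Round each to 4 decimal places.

The Pareto density is strictly decreasing on [x_m, ∞), so the mode is x_m = 2.7000.
Mean = α·x_m/(α−1) = 6.5·2.7/5.5 = 3.1909.

θ_MAP = 2.7000, E[θ|data] = 3.1909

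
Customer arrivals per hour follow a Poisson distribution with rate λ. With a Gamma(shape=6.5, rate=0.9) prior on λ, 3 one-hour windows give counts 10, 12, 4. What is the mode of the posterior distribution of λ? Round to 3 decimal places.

Σ counts = 26. Posterior: Gamma(shape = 6.5+26 = 32.5, rate = 0.9+3 = 3.9).
Mode = (α−1)/β = 31.5/3.9 = 8.077.
Mean = α/β = 32.5/3.9 = 8.333.
This is the posterior mode — the MAP estimate.

8.077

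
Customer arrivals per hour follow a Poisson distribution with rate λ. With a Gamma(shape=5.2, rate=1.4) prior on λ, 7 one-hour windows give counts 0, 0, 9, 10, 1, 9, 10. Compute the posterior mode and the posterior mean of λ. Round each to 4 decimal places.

Σ counts = 39. Posterior: Gamma(shape = 5.2+39 = 44.2, rate = 1.4+7 = 8.4).
Mode = (α−1)/β = 43.2/8.4 = 5.1429.
Mean = α/β = 44.2/8.4 = 5.2619.

MAP = 5.1429, posterior mean = 5.2619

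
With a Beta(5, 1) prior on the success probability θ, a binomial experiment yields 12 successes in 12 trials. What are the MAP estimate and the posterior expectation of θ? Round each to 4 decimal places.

MAP = 1.0000; posterior mean = 0.9444

Posterior: Beta(5+12, 1+0) = Beta(17, 1).
Since β = 1 ≤ 1 and α > 1, the Beta density is monotone increasing on [0,1]; the mode is at 1.
Mean = 17/(17+1) = 0.9444.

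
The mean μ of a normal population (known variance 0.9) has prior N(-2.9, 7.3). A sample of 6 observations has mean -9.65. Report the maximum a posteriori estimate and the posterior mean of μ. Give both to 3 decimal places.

μ_MAP = -9.514, E[μ|data] = -9.514

Posterior for μ is Normal. Precision-weighted mean: (1/7.3·-2.9 + 6/0.9·-9.65) / (1/7.3 + 6/0.9) = -9.514.
A Normal posterior is symmetric, so mode = mean.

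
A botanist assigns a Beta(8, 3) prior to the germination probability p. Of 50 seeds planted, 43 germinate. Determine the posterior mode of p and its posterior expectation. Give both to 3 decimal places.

MAP: 0.847. Posterior mean: 0.836.

Posterior: Beta(8+43, 3+7) = Beta(51, 10).
Mode = (51−1)/(51+10−2) = 50/59 = 0.847.
Mean = 51/(51+10) = 51/61 = 0.836.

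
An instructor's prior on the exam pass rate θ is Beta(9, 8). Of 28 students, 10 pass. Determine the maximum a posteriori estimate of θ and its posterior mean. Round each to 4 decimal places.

Posterior: Beta(9+10, 8+18) = Beta(19, 26).
Mode = (19−1)/(19+26−2) = 18/43 = 0.4186.
Mean = 19/(19+26) = 19/45 = 0.4222.

MAP = 0.4186; posterior mean = 0.4222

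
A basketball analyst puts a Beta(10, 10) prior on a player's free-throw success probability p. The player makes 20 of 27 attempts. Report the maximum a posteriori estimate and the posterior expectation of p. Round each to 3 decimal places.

p_MAP = 0.644, E[p|data] = 0.638

Posterior: Beta(10+20, 10+7) = Beta(30, 17).
Mode = (30−1)/(30+17−2) = 29/45 = 0.644.
Mean = 30/(30+17) = 30/47 = 0.638.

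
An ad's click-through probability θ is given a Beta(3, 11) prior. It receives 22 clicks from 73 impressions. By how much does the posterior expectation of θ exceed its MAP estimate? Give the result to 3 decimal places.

Posterior: Beta(3+22, 11+51) = Beta(25, 62).
Mode = (25−1)/(25+62−2) = 24/85 = 0.282.
Mean = 25/(25+62) = 25/87 = 0.287.
Difference = 0.287 − 0.282 = 0.005.
The posterior is right-skewed, so the mean exceeds the mode.

0.005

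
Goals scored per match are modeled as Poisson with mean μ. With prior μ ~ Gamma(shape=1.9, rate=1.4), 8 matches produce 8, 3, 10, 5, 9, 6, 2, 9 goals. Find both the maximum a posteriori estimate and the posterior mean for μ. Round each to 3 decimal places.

Σ counts = 52. Posterior: Gamma(shape = 1.9+52 = 53.9, rate = 1.4+8 = 9.4).
Mode = (α−1)/β = 52.9/9.4 = 5.628.
Mean = α/β = 53.9/9.4 = 5.734.
The mean is pulled above the mode by the posterior's right skew.

MAP = 5.628, posterior mean = 5.734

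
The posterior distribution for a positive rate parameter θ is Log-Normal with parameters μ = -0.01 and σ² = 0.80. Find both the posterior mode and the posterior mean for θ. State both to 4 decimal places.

MAP = 0.4449; posterior mean = 1.4770

Mode = exp(μ − σ²) = exp(-0.81) = 0.4449.
Mean = exp(μ + σ²/2) = exp(0.390) = 1.4770.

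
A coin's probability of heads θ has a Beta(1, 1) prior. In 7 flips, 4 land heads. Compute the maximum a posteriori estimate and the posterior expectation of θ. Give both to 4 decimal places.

MAP = 0.5714; posterior mean = 0.5556

Posterior: Beta(1+4, 1+3) = Beta(5, 4).
Mode = (5−1)/(5+4−2) = 4/7 = 0.5714.
Mean = 5/(5+4) = 5/9 = 0.5556.
Mode > mean: the posterior has a left tail.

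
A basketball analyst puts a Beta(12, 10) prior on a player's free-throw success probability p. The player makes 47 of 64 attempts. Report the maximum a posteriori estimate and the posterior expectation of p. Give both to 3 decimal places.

Posterior: Beta(12+47, 10+17) = Beta(59, 27).
Mode = (59−1)/(59+27−2) = 58/84 = 0.690.
Mean = 59/(59+27) = 59/86 = 0.686.

maximum a posteriori estimate = 0.690, posterior expectation = 0.686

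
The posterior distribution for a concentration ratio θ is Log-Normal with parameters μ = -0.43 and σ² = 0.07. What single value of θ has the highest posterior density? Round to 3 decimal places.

0.607

Mode = exp(μ − σ²) = exp(-0.50) = 0.607.
Mean = exp(μ + σ²/2) = exp(-0.395) = 0.674.
This is the posterior mode — the MAP estimate.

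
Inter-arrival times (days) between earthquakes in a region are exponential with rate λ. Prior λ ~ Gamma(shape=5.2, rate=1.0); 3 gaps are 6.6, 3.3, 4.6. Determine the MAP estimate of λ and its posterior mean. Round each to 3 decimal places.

MAP = 0.465, posterior mean = 0.529

Σ times = 14.5. Posterior: Gamma(shape = 5.2+3 = 8.2, rate = 1.0+14.5 = 15.5).
Mode = (α−1)/β = 7.2/15.5 = 0.465.
Mean = α/β = 8.2/15.5 = 0.529.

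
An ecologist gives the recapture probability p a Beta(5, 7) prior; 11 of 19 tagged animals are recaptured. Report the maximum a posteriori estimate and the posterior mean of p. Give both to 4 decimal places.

Posterior: Beta(5+11, 7+8) = Beta(16, 15).
Mode = (16−1)/(16+15−2) = 15/29 = 0.5172.
Mean = 16/(16+15) = 16/31 = 0.5161.

p_MAP = 0.5172, E[p|data] = 0.5161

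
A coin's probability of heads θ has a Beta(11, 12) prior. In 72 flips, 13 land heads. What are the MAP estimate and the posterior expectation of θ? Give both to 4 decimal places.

Posterior: Beta(11+13, 12+59) = Beta(24, 71).
Mode = (24−1)/(24+71−2) = 23/93 = 0.2473.
Mean = 24/(24+71) = 24/95 = 0.2526.
Mean > mode: the posterior has a right tail.

MAP = 0.2473; posterior mean = 0.2526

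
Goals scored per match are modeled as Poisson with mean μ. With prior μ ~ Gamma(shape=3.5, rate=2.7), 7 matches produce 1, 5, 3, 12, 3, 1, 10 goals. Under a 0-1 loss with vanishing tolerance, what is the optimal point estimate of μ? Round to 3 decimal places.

3.866

Σ counts = 35. Posterior: Gamma(shape = 3.5+35 = 38.5, rate = 2.7+7 = 9.7).
Mode = (α−1)/β = 37.5/9.7 = 3.866.
Mean = α/β = 38.5/9.7 = 3.969.
This is the posterior mode — the MAP estimate.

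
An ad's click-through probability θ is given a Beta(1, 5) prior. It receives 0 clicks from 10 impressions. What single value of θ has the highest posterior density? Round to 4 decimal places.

Posterior: Beta(1+0, 5+10) = Beta(1, 15).
Since α = 1 ≤ 1 and β > 1, the Beta density is monotone decreasing on [0,1]; the mode is at 0.
Mean = 1/(1+15) = 0.0625.
This is the posterior mode — the MAP estimate.

0.0000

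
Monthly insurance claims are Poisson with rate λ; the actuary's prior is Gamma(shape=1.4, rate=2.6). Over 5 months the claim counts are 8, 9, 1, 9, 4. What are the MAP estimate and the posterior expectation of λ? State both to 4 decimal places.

λ_MAP = 4.1316, E[λ|data] = 4.2632

Σ counts = 31. Posterior: Gamma(shape = 1.4+31 = 32.4, rate = 2.6+5 = 7.6).
Mode = (α−1)/β = 31.4/7.6 = 4.1316.
Mean = α/β = 32.4/7.6 = 4.2632.
The posterior is right-skewed, so the mean exceeds the mode.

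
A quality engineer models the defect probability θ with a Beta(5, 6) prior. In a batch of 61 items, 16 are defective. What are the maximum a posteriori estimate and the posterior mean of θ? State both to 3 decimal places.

Posterior: Beta(5+16, 6+45) = Beta(21, 51).
Mode = (21−1)/(21+51−2) = 20/70 = 0.286.
Mean = 21/(21+51) = 21/72 = 0.292.
Mean > mode: the posterior has a right tail.

MAP = 0.286, posterior mean = 0.292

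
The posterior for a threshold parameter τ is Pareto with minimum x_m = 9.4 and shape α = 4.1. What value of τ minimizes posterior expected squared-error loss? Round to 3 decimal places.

The Pareto density is strictly decreasing on [x_m, ∞), so the mode is x_m = 9.400.
Mean = α·x_m/(α−1) = 4.1·9.4/3.1 = 12.432.
Squared-error loss ⇒ the optimal estimator is the posterior mean.

12.432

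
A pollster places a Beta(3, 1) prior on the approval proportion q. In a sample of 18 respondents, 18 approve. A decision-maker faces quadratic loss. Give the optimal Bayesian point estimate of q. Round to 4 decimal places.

Posterior: Beta(3+18, 1+0) = Beta(21, 1).
Since β = 1 ≤ 1 and α > 1, the Beta density is monotone increasing on [0,1]; the mode is at 1.
Mean = 21/(21+1) = 0.9545.
Quadratic loss ⇒ the optimal estimator is the posterior mean.

0.9545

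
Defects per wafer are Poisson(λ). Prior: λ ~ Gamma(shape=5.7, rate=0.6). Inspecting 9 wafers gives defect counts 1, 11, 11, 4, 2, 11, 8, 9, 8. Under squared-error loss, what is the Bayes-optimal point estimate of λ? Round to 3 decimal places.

Σ counts = 65. Posterior: Gamma(shape = 5.7+65 = 70.7, rate = 0.6+9 = 9.6).
Mode = (α−1)/β = 69.7/9.6 = 7.260.
Mean = α/β = 70.7/9.6 = 7.365.
Squared-error loss ⇒ the optimal estimator is the posterior mean.

7.365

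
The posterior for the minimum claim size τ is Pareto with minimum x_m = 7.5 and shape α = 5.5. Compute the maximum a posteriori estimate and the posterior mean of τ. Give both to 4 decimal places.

The Pareto density is strictly decreasing on [x_m, ∞), so the mode is x_m = 7.5000.
Mean = α·x_m/(α−1) = 5.5·7.5/4.5 = 9.1667.
Mean > mode: the posterior has a right tail.

τ_MAP = 7.5000, E[τ|data] = 9.1667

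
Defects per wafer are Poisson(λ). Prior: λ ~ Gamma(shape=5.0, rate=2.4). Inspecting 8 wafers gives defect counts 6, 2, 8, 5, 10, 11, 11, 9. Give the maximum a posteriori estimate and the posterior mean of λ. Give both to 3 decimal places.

Σ counts = 62. Posterior: Gamma(shape = 5.0+62 = 67.0, rate = 2.4+8 = 10.4).
Mode = (α−1)/β = 66.0/10.4 = 6.346.
Mean = α/β = 67.0/10.4 = 6.442.

maximum a posteriori estimate = 6.346, posterior mean = 6.442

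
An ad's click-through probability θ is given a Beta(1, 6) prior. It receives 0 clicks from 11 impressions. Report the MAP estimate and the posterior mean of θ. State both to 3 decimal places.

Posterior: Beta(1+0, 6+11) = Beta(1, 17).
Since α = 1 ≤ 1 and β > 1, the Beta density is monotone decreasing on [0,1]; the mode is at 0.
Mean = 1/(1+17) = 0.056.
The posterior is right-skewed, so the mean exceeds the mode.

MAP estimate = 0.000, posterior mean = 0.056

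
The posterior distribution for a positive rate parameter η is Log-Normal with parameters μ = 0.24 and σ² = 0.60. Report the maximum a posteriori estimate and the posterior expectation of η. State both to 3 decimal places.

MAP = 0.698; posterior mean = 1.716

Mode = exp(μ − σ²) = exp(-0.36) = 0.698.
Mean = exp(μ + σ²/2) = exp(0.540) = 1.716.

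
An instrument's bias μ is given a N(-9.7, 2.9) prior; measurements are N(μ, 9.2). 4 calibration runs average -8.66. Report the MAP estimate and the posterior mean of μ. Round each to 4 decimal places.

MAP = -9.1200, posterior mean = -9.1200

Posterior for μ is Normal. Precision-weighted mean: (1/2.9·-9.7 + 4/9.2·-8.66) / (1/2.9 + 4/9.2) = -9.1200.
A Normal posterior is symmetric, so mode = mean.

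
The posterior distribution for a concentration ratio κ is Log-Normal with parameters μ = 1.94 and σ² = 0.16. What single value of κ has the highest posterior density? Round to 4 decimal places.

5.9299

Mode = exp(μ − σ²) = exp(1.78) = 5.9299.
Mean = exp(μ + σ²/2) = exp(2.020) = 7.5383.
This is the posterior mode — the MAP estimate.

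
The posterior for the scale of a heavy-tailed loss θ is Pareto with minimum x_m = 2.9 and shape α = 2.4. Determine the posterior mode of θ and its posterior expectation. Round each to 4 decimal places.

posterior mode = 2.9000, posterior expectation = 4.9714

The Pareto density is strictly decreasing on [x_m, ∞), so the mode is x_m = 2.9000.
Mean = α·x_m/(α−1) = 2.4·2.9/1.4 = 4.9714.
Right-skewed posterior ⇒ mode < mean.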